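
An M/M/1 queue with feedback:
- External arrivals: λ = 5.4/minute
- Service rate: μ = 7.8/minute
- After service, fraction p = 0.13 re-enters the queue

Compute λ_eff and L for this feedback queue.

Effective arrival rate: λ_eff = λ/(1-p) = 5.4/(1-0.13) = 5.4/0.87 = 6.2069
ρ = λ_eff/μ = 6.2069/7.8 = 0.795756
L = ρ/(1-ρ) = 0.795756/(1-0.795756) = 3.8961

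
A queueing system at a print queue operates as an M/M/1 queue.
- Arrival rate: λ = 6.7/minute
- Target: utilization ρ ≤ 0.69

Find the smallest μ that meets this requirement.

ρ = λ/μ, so μ = λ/ρ
μ ≥ 6.7/0.69 = 9.7101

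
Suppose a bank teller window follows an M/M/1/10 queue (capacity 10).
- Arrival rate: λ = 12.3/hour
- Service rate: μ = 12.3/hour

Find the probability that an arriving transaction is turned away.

ρ = λ/μ = 12.3/12.3 = 1 exactly.
With ρ = 1 the usual (1-ρ)/(1-ρ^(K+1)) form is 0/0; instead every state 0..K is equally likely.
P₀ = 1/(K+1) = 1/11 = 0.09091
P_K = P₀×ρ^K = P₀ = 0.09091
Blocking probability = 9.09%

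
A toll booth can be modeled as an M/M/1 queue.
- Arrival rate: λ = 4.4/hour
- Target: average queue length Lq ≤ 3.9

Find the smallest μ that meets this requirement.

For M/M/1: Lq = λ²/(μ(μ-λ))
Need Lq ≤ 3.9, i.e. μ(μ-λ) ≥ λ²/3.9
μ² - 4.4μ - 19.36/3.9 ≥ 0  →  μ² - 4.4μ - 4.9641 ≥ 0
Quadratic formula (positive root): μ = [λ + √(λ² + 4×4.9641)]/2
Discriminant: 19.36 + 4×4.9641 = 39.2164, √39.2164 = 6.2623
μ ≥ (4.4 + 6.2623)/2 = 5.3312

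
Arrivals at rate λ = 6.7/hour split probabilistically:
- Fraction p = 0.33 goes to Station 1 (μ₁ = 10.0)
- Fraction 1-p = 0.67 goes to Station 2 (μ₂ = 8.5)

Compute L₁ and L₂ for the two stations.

Effective rates: λ₁ = 6.7×0.33 = 2.211, λ₂ = 6.7×0.67 = 4.489
Station 1: ρ₁ = 2.211/10.0 = 0.2211, L₁ = ρ₁/(1-ρ₁) = 0.2211/(1-0.2211) = 0.2839
Station 2: ρ₂ = 4.489/8.5 = 0.52812, L₂ = ρ₂/(1-ρ₂) = 0.52812/(1-0.52812) = 1.1192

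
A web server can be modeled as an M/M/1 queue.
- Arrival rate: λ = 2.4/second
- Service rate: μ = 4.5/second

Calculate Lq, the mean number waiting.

ρ = λ/μ = 2.4/4.5 = 0.5333
For M/M/1: Lq = λ²/(μ(μ-λ))
Lq = 5.76/(4.5 × 2.10)
Lq = 0.6095 requests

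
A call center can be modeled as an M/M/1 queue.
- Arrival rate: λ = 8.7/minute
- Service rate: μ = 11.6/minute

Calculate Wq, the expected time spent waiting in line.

First, compute utilization: ρ = λ/μ = 8.7/11.6 = 0.7500
For M/M/1: Wq = λ/(μ(μ-λ))
Wq = 8.7/(11.6 × (11.6-8.7))
Wq = 8.7/(11.6 × 2.90)
Wq = 0.2586 minutes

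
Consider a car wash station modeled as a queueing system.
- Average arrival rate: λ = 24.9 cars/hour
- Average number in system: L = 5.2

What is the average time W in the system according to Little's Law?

Little's Law: L = λW, so W = L/λ
W = 5.2/24.9 = 0.2088 hours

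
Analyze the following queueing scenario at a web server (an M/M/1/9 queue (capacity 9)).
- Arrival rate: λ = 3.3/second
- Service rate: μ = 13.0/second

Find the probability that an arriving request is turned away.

ρ = λ/μ = 3.3/13.0 = 0.25385
P₀ = (1-ρ)/(1-ρ^(K+1)) = (1-0.25385)/(1-0.25385^10) = 0.746150/0.999999 = 0.7462
P_K = P₀×ρ^K = 0.7462 × 0.25385^9 = 0.7462 × 0.000004377 = 0.000003266
Blocking probability = 0.0003266%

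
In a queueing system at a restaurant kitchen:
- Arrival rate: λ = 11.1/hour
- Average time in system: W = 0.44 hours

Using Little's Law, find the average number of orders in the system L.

Little's Law: L = λW
L = 11.1 × 0.44 = 4.8840 orders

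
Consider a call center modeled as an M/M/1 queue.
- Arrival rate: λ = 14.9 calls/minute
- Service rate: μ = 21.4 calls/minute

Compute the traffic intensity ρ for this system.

Server utilization: ρ = λ/μ
ρ = 14.9/21.4 = 0.6963
The server is busy 69.63% of the time.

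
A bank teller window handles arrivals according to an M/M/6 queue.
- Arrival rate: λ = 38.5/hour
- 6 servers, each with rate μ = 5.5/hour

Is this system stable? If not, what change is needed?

Stability requires ρ = λ/(cμ) < 1
ρ = 38.5/(6 × 5.5) = 38.5/33.00 = 1.1667
Since 1.1667 ≥ 1, the system is UNSTABLE.
Need c > λ/μ = 38.5/5.5 = 7.00.
Minimum servers needed: c = 8.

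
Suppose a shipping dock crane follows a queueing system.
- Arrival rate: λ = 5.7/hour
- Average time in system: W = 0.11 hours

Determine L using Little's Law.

Little's Law: L = λW
L = 5.7 × 0.11 = 0.6270 containers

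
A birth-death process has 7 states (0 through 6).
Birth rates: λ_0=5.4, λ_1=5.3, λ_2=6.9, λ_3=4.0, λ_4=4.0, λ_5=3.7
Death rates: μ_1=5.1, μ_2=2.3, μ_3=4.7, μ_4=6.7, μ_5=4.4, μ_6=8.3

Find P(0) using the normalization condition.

Ratios P(n)/P(0) = (λ₀···λₙ₋₁)/(μ₁···μₙ):
P(1)/P(0) = (5.4)/(5.1) = 1.0588
P(2)/P(0) = (5.4×5.3)/(5.1×2.3) = 2.4399
P(3)/P(0) = (5.4×5.3×6.9)/(5.1×2.3×4.7) = 3.5820
P(4)/P(0) = (5.4×5.3×6.9×4.0)/(5.1×2.3×4.7×6.7) = 2.1385
P(5)/P(0) = (5.4×5.3×6.9×4.0×4.0)/(5.1×2.3×4.7×6.7×4.4) = 1.9441
P(6)/P(0) = (5.4×5.3×6.9×4.0×4.0×3.7)/(5.1×2.3×4.7×6.7×4.4×8.3) = 0.8666

Normalization: ∑ P(n) = 1
P(0) × (1.0000 + 1.0588 + 2.4399 + 3.5820 + 2.1385 + 1.9441 + 0.8666) = 1
P(0) × 13.0299 = 1
P(0) = 1/13.0299 = 0.07675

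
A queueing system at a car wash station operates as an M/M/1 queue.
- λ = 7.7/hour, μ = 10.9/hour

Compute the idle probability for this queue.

ρ = λ/μ = 7.7/10.9 = 0.7064
P(0) = 1 - ρ = 1 - 0.7064 = 0.2936
The server is idle 29.36% of the time.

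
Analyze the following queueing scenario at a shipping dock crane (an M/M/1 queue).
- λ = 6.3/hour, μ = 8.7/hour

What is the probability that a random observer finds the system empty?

ρ = λ/μ = 6.3/8.7 = 0.7241
P(0) = 1 - ρ = 1 - 0.7241 = 0.2759
The server is idle 27.59% of the time.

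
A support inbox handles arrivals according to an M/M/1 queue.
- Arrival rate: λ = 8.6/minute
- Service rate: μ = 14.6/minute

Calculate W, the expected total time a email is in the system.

First, compute utilization: ρ = λ/μ = 8.6/14.6 = 0.5890
For M/M/1: W = 1/(μ-λ)
W = 1/(14.6-8.6) = 1/6.00
W = 0.1667 minutes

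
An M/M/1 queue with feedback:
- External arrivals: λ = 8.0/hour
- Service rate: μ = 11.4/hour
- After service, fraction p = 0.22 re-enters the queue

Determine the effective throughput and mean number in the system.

Effective arrival rate: λ_eff = λ/(1-p) = 8.0/(1-0.22) = 8.0/0.78 = 10.25641
ρ = λ_eff/μ = 10.25641/11.4 = 0.899685
L = ρ/(1-ρ) = 0.899685/(1-0.899685) = 8.9686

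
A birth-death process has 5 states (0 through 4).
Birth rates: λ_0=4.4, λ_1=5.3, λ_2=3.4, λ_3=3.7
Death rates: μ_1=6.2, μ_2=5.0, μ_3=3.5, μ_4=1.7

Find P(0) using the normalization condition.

Ratios P(n)/P(0) = (λ₀···λₙ₋₁)/(μ₁···μₙ):
P(1)/P(0) = (4.4)/(6.2) = 0.70968
P(2)/P(0) = (4.4×5.3)/(6.2×5.0) = 0.75226
P(3)/P(0) = (4.4×5.3×3.4)/(6.2×5.0×3.5) = 0.73076
P(4)/P(0) = (4.4×5.3×3.4×3.7)/(6.2×5.0×3.5×1.7) = 1.5905

Normalization: ∑ P(n) = 1
P(0) × (1.0000 + 0.70968 + 0.75226 + 0.73076 + 1.5905) = 1
P(0) × 4.7832 = 1
P(0) = 1/4.7832 = 0.2091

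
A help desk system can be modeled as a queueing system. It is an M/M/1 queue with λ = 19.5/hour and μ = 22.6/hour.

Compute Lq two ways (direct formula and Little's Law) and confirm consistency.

Method 1 (direct): Lq = λ²/(μ(μ-λ)) = 380.25/(22.6 × 3.10) = 5.4275

Method 2 (Little's Law):
W = 1/(μ-λ) = 1/3.10 = 0.322581
Wq = W - 1/μ = 0.322581 - 0.0442478 = 0.278333
Lq = λWq = 19.5 × 0.278333 = 5.4275 ✔ (matches Method 1)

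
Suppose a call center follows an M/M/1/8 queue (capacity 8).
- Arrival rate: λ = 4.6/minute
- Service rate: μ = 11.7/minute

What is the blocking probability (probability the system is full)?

ρ = λ/μ = 4.6/11.7 = 0.39316
P₀ = (1-ρ)/(1-ρ^(K+1)) = (1-0.39316)/(1-0.39316^9) = 0.60684/0.99978 = 0.6070
P_K = P₀×ρ^K = 0.6070 × 0.39316^8 = 0.6070 × 0.0005709 = 0.0003465
Blocking probability = 0.03465%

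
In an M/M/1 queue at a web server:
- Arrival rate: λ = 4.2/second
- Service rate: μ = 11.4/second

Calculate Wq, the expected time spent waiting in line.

First, compute utilization: ρ = λ/μ = 4.2/11.4 = 0.3684
For M/M/1: Wq = λ/(μ(μ-λ))
Wq = 4.2/(11.4 × (11.4-4.2))
Wq = 4.2/(11.4 × 7.20)
Wq = 0.05117 seconds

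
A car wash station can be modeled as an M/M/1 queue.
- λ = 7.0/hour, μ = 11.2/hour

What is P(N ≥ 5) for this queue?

ρ = λ/μ = 7.0/11.2 = 0.6250
P(N ≥ n) = ρⁿ
P(N ≥ 5) = 0.6250^5
P(N ≥ 5) = 0.09537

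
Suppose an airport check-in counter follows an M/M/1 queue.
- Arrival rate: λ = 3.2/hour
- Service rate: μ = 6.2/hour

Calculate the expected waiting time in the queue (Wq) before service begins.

First, compute utilization: ρ = λ/μ = 3.2/6.2 = 0.5161
For M/M/1: Wq = λ/(μ(μ-λ))
Wq = 3.2/(6.2 × (6.2-3.2))
Wq = 3.2/(6.2 × 3.00)
Wq = 0.1720 hours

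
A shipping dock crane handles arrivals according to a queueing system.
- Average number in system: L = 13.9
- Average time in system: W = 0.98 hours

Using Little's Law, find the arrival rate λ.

Little's Law: L = λW, so λ = L/W
λ = 13.9/0.98 = 14.1837 containers/hour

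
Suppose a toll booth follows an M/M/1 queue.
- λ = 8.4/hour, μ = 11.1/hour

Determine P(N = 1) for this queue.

ρ = λ/μ = 8.4/11.1 = 0.7568
P(n) = (1-ρ)ρⁿ
P(1) = (1-0.7568) × 0.7568^1
P(1) = 0.2432 × 0.7568
P(1) = 0.1841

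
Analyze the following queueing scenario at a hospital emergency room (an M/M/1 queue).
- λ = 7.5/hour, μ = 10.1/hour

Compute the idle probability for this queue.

ρ = λ/μ = 7.5/10.1 = 0.7426
P(0) = 1 - ρ = 1 - 0.7426 = 0.2574
The server is idle 25.74% of the time.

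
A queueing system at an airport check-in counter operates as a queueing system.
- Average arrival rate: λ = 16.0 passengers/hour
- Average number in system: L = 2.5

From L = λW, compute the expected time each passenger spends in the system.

Little's Law: L = λW, so W = L/λ
W = 2.5/16.0 = 0.1562 hours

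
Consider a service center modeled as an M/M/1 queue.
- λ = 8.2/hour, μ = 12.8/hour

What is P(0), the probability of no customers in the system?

ρ = λ/μ = 8.2/12.8 = 0.6406
P(0) = 1 - ρ = 1 - 0.6406 = 0.3594
The server is idle 35.94% of the time.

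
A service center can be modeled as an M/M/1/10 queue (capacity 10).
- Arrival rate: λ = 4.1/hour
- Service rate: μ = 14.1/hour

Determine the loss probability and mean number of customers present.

ρ = λ/μ = 4.1/14.1 = 0.29078
P₀ = (1-ρ)/(1-ρ^(K+1)) = (1-0.29078)/(1-0.29078^11) = 0.7092/1.0000 = 0.7092
P_K = P₀×ρ^K = 0.7092 × 0.29078^10 = 0.7092 × 0.000004322 = 0.000003065
Blocking probability P_10 = 0.000003065 (0.0003065%)
L = ρ[1 - (K+1)ρ^K + Kρ^(K+1)] / [(1-ρ)(1-ρ^(K+1))]
L = 0.29078 × (1 - 11×0.000004322 + 10×0.000001257) / ((1 - 0.29078) × (1 - 0.000001257)) = 0.4100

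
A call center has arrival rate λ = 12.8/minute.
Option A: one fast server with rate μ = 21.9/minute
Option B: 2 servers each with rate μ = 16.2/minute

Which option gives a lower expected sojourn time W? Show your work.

Option A: single server μ = 21.9 (M/M/1)
  ρ_A = 12.8/21.9 = 0.5845
  W_A = 1/(μ-λ) = 1/(21.9-12.8) = 1/9.10 = 0.1099

Option B: 2 servers μ = 16.2 (M/M/2)
  ρ_B = λ/(cμ) = 12.8/(2×16.2) = 0.3951
  Offered load a = λ/μ = cρ = 12.8/16.2 = 0.7901
  P₀ = [ Σₙ₌₀^1 aⁿ/n! + a^2/(2!(1-ρ)) ]⁻¹
  Σ = a^0/0! + a^1/1! = 1.0000 + 0.7901 = 1.7901
  a^2/(2!(1-ρ)) = 0.6243/(2 × 0.6049) = 0.5160
  P₀ = 1/(1.7901 + 0.5160) = 0.4336
  Lq = P₀·a^2·ρ / (2!(1-ρ)²) = 0.4336 × 0.6243 × 0.3951 / (2 × 0.3660) = 0.1461
  Wq_B = Lq/λ = 0.14612/12.8 = 0.011416
  W_B = Wq_B + 1/μ = 0.011416 + 0.061728 = 0.07314

Since W_B = 0.07314 < W_A = 0.1099, Option B (multiple servers) has the shorter time in system.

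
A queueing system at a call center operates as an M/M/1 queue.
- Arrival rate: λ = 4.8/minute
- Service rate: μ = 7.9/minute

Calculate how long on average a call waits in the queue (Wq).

First, compute utilization: ρ = λ/μ = 4.8/7.9 = 0.6076
For M/M/1: Wq = λ/(μ(μ-λ))
Wq = 4.8/(7.9 × (7.9-4.8))
Wq = 4.8/(7.9 × 3.10)
Wq = 0.1960 minutes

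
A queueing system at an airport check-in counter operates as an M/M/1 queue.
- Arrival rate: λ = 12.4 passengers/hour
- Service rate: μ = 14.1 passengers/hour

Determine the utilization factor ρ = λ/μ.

Server utilization: ρ = λ/μ
ρ = 12.4/14.1 = 0.8794
The server is busy 87.94% of the time.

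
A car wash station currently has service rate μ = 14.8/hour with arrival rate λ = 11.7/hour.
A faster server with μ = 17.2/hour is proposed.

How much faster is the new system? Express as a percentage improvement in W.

System 1: ρ₁ = 11.7/14.8 = 0.7905, W₁ = 1/(14.8-11.7) = 0.32258
System 2: ρ₂ = 11.7/17.2 = 0.6802, W₂ = 1/(17.2-11.7) = 0.18182
Improvement: (W₁-W₂)/W₁ = (0.32258-0.18182)/0.32258 = 43.64%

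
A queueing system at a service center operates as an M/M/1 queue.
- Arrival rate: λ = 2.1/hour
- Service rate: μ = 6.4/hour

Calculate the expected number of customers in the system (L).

ρ = λ/μ = 2.1/6.4 = 0.3281
For M/M/1: L = λ/(μ-λ)
L = 2.1/(6.4-2.1) = 2.1/4.30
L = 0.4884 customers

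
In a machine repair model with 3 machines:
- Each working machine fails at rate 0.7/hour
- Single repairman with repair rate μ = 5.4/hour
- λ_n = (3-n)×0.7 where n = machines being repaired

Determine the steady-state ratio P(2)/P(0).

P(2)/P(0) = ∏_{i=0}^{2-1} λ_i/μ_{i+1}
= (3-0)×0.7/5.4 × (3-1)×0.7/5.4
= 0.1008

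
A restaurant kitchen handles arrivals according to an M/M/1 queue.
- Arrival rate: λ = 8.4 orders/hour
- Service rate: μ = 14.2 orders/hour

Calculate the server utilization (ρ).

Server utilization: ρ = λ/μ
ρ = 8.4/14.2 = 0.5915
The server is busy 59.15% of the time.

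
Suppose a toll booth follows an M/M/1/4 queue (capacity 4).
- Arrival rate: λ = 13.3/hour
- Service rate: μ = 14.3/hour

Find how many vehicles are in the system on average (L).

ρ = λ/μ = 13.3/14.3 = 0.93007
P₀ = (1-ρ)/(1-ρ^(K+1)) = (1-0.93007)/(1-0.93007^5) = 0.06993/0.3040 = 0.2300
P_K = P₀×ρ^K = 0.2300 × 0.93007^4 = 0.2300 × 0.7483 = 0.1721
L = ρ[1 - (K+1)ρ^K + Kρ^(K+1)] / [(1-ρ)(1-ρ^(K+1))]
L = 0.93007 × (1 - 5×0.7482773 + 4×0.6959502) / ((1 - 0.93007) × (1 - 0.6959502)) = 1.8553 vehicles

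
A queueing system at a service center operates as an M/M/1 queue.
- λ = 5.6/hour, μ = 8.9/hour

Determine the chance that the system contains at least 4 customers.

ρ = λ/μ = 5.6/8.9 = 0.6292
P(N ≥ n) = ρⁿ
P(N ≥ 4) = 0.6292^4
P(N ≥ 4) = 0.1567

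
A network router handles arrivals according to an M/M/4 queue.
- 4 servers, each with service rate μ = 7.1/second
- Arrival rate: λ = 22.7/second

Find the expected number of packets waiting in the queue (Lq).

Traffic intensity: ρ = λ/(cμ) = 22.7/(4×7.1) = 0.7993
Since ρ = 0.7993 < 1, system is stable.
Offered load a = λ/μ = cρ = 22.7/7.1 = 3.1972
P₀ = [ Σₙ₌₀^3 aⁿ/n! + a^4/(4!(1-ρ)) ]⁻¹
Σ = a^0/0! + a^1/1! + a^2/2! + a^3/3! = 1.0000 + 3.1972 + 5.1110 + 5.4469 = 14.7551
a^4/(4!(1-ρ)) = 104.4889/(24 × 0.2007042) = 21.6921
P₀ = 1/(14.7551 + 21.6921) = 0.02744
Lq = P₀·a^4·ρ / (4!(1-ρ)²) = 0.0274369 × 104.4889 × 0.799296 / (24 × 0.0402822) = 2.3702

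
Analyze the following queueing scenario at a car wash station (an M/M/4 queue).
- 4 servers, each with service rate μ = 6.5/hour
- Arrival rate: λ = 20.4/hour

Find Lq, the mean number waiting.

Traffic intensity: ρ = λ/(cμ) = 20.4/(4×6.5) = 0.7846
Since ρ = 0.7846 < 1, system is stable.
Offered load a = λ/μ = cρ = 20.4/6.5 = 3.1385
P₀ = [ Σₙ₌₀^3 aⁿ/n! + a^4/(4!(1-ρ)) ]⁻¹
Σ = a^0/0! + a^1/1! + a^2/2! + a^3/3! = 1.00000 + 3.13846 + 4.92497 + 5.15228 = 14.2157
a^4/(4!(1-ρ)) = 97.0213/(24 × 0.215385) = 18.7690
P₀ = 1/(14.2157 + 18.7690) = 0.03032
Lq = P₀·a^4·ρ / (4!(1-ρ)²) = 0.0303171 × 97.0213 × 0.784615 / (24 × 0.0463905) = 2.0729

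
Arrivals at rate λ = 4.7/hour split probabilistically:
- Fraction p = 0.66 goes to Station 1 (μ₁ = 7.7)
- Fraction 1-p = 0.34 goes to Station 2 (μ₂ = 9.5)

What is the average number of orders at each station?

Effective rates: λ₁ = 4.7×0.66 = 3.102, λ₂ = 4.7×0.34 = 1.598
Station 1: ρ₁ = 3.102/7.7 = 0.40286, L₁ = ρ₁/(1-ρ₁) = 0.40286/(1-0.40286) = 0.6746
Station 2: ρ₂ = 1.598/9.5 = 0.1682, L₂ = ρ₂/(1-ρ₂) = 0.1682/(1-0.1682) = 0.2022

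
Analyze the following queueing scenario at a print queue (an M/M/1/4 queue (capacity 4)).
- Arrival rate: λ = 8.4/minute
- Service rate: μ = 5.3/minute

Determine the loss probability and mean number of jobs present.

ρ = λ/μ = 8.4/5.3 = 1.58491
P₀ = (1-ρ)/(1-ρ^(K+1)) = (1-1.58491)/(1-1.58491^5) = -0.5849/-9.0005 = 0.06499
P_K = P₀×ρ^K = 0.06499 × 1.58491^4 = 0.06499 × 6.3098 = 0.4101
Blocking probability P_4 = 0.4101 (41.01%)
L = ρ[1 - (K+1)ρ^K + Kρ^(K+1)] / [(1-ρ)(1-ρ^(K+1))]
L = 1.58491 × (1 - 5×6.3098 + 4×10.0005) / ((1 - 1.58491) × (1 - 10.0005)) = 2.8459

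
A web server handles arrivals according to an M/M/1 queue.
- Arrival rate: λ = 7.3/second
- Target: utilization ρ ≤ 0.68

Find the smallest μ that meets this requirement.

ρ = λ/μ, so μ = λ/ρ
μ ≥ 7.3/0.68 = 10.7353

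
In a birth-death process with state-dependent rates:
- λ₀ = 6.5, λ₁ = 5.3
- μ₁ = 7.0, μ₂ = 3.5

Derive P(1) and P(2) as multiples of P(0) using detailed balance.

Balance equations:
State 0: λ₀P₀ = μ₁P₁ → P₁ = (λ₀/μ₁)P₀ = (6.5/7.0)P₀ = 0.9286P₀
State 1: P₂ = (λ₀λ₁)/(μ₁μ₂)P₀ = (6.5×5.3)/(7.0×3.5)P₀ = 1.4061P₀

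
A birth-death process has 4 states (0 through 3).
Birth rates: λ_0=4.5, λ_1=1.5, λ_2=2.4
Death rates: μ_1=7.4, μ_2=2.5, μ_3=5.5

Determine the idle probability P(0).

Ratios P(n)/P(0) = (λ₀···λₙ₋₁)/(μ₁···μₙ):
P(1)/P(0) = (4.5)/(7.4) = 0.6081
P(2)/P(0) = (4.5×1.5)/(7.4×2.5) = 0.3649
P(3)/P(0) = (4.5×1.5×2.4)/(7.4×2.5×5.5) = 0.1592

Normalization: ∑ P(n) = 1
P(0) × (1.0000 + 0.6081 + 0.3649 + 0.1592) = 1
P(0) × 2.1322 = 1
P(0) = 1/2.1322 = 0.4690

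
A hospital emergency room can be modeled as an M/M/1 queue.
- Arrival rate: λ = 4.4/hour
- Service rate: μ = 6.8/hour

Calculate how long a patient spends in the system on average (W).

First, compute utilization: ρ = λ/μ = 4.4/6.8 = 0.6471
For M/M/1: W = 1/(μ-λ)
W = 1/(6.8-4.4) = 1/2.40
W = 0.4167 hours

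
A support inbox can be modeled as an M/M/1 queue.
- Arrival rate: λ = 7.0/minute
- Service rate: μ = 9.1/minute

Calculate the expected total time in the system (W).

First, compute utilization: ρ = λ/μ = 7.0/9.1 = 0.7692
For M/M/1: W = 1/(μ-λ)
W = 1/(9.1-7.0) = 1/2.10
W = 0.4762 minutes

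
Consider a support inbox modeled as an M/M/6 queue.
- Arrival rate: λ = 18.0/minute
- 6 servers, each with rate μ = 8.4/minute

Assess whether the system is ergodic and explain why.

Stability requires ρ = λ/(cμ) < 1
ρ = 18.0/(6 × 8.4) = 18.0/50.40 = 0.3571
Since 0.3571 < 1, the system is STABLE.
The servers are busy 35.71% of the time.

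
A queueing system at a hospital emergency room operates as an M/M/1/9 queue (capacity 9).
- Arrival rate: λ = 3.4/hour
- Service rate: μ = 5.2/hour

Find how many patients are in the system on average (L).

ρ = λ/μ = 3.4/5.2 = 0.65385
P₀ = (1-ρ)/(1-ρ^(K+1)) = (1-0.65385)/(1-0.65385^10) = 0.34615/0.98572 = 0.3512
P_K = P₀×ρ^K = 0.3512 × 0.65385^9 = 0.3512 × 0.02184 = 0.007670
L = ρ[1 - (K+1)ρ^K + Kρ^(K+1)] / [(1-ρ)(1-ρ^(K+1))]
L = 0.65385 × (1 - 10×0.02184 + 9×0.01428) / ((1 - 0.65385) × (1 - 0.01428)) = 1.7440 patients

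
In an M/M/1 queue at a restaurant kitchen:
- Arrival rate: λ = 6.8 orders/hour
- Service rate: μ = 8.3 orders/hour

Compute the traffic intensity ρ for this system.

Server utilization: ρ = λ/μ
ρ = 6.8/8.3 = 0.8193
The server is busy 81.93% of the time.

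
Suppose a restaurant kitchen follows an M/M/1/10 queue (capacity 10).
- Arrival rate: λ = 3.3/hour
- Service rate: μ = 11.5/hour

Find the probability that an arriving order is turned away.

ρ = λ/μ = 3.3/11.5 = 0.2869565
P₀ = (1-ρ)/(1-ρ^(K+1)) = (1-0.2869565)/(1-0.2869565^11) = 0.7130/1.0000 = 0.7130
P_K = P₀×ρ^K = 0.7130 × 0.2869565^10 = 0.7130 × 0.000003786 = 0.000002699
Blocking probability = 0.0002699%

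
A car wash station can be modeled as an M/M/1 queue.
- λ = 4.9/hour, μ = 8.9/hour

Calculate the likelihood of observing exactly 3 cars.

ρ = λ/μ = 4.9/8.9 = 0.55056
P(n) = (1-ρ)ρⁿ
P(3) = (1-0.55056) × 0.55056^3
P(3) = 0.4494 × 0.1669
P(3) = 0.07500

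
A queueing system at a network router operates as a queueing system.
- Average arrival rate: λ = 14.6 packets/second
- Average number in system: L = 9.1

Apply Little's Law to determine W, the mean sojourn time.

Little's Law: L = λW, so W = L/λ
W = 9.1/14.6 = 0.6233 seconds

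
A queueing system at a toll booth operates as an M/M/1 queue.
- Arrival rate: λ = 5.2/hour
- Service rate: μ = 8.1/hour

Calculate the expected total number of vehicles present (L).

ρ = λ/μ = 5.2/8.1 = 0.6420
For M/M/1: L = λ/(μ-λ)
L = 5.2/(8.1-5.2) = 5.2/2.90
L = 1.7931 vehicles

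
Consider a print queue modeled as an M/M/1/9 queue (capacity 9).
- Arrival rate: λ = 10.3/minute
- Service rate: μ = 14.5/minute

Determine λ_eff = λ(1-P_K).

ρ = λ/μ = 10.3/14.5 = 0.71034
P₀ = (1-ρ)/(1-ρ^(K+1)) = (1-0.71034)/(1-0.71034^10) = 0.2897/0.9673 = 0.2995
P_K = P₀×ρ^K = 0.2995 × 0.71034^9 = 0.2995 × 0.04605 = 0.01379
λ_eff = λ(1-P_K) = 10.3 × (1 - 0.01379) = 10.3 × 0.98621 = 10.1580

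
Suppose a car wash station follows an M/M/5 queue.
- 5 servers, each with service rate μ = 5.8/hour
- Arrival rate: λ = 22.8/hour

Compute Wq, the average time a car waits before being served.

Traffic intensity: ρ = λ/(cμ) = 22.8/(5×5.8) = 0.7862
Since ρ = 0.7862 < 1, system is stable.
Offered load a = λ/μ = cρ = 22.8/5.8 = 3.9310
P₀ = [ Σₙ₌₀^4 aⁿ/n! + a^5/(5!(1-ρ)) ]⁻¹
Σ = a^0/0! + a^1/1! + a^2/2! + a^3/3! + a^4/4! = 1.00000 + 3.93103 + 7.72652 + 10.1244 + 9.94984 = 32.7318
a^5/(5!(1-ρ)) = 938.7161/(120 × 0.2137931) = 36.5897
P₀ = 1/(32.7318 + 36.5897) = 0.01443
Lq = P₀·a^5·ρ / (5!(1-ρ)²) = 0.0144255 × 938.7161 × 0.786207 / (120 × 0.0457075) = 1.9410
Wq = Lq/λ = 1.9410/22.8 = 0.08513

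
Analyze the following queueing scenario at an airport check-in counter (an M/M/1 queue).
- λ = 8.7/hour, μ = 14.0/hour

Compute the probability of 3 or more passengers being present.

ρ = λ/μ = 8.7/14.0 = 0.62143
P(N ≥ n) = ρⁿ
P(N ≥ 3) = 0.62143^3
P(N ≥ 3) = 0.2400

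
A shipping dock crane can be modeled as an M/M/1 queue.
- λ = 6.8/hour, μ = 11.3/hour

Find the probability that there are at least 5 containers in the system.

ρ = λ/μ = 6.8/11.3 = 0.60177
P(N ≥ n) = ρⁿ
P(N ≥ 5) = 0.60177^5
P(N ≥ 5) = 0.07891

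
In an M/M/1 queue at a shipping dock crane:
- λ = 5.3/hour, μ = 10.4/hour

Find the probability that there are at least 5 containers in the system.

ρ = λ/μ = 5.3/10.4 = 0.5096
P(N ≥ n) = ρⁿ
P(N ≥ 5) = 0.5096^5
P(N ≥ 5) = 0.03437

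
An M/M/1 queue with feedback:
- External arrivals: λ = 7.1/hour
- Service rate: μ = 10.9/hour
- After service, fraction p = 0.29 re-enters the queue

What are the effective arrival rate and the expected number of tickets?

Effective arrival rate: λ_eff = λ/(1-p) = 7.1/(1-0.29) = 7.1/0.71 = 10.0000
ρ = λ_eff/μ = 10.0000/10.9 = 0.917431
L = ρ/(1-ρ) = 0.917431/(1-0.917431) = 11.1111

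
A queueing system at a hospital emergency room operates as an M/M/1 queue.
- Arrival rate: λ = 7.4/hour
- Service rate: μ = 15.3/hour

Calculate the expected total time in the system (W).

First, compute utilization: ρ = λ/μ = 7.4/15.3 = 0.4837
For M/M/1: W = 1/(μ-λ)
W = 1/(15.3-7.4) = 1/7.90
W = 0.1266 hours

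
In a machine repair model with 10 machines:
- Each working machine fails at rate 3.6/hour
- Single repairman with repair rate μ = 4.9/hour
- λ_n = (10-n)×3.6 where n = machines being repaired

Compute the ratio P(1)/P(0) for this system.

P(1)/P(0) = ∏_{i=0}^{1-1} λ_i/μ_{i+1}
= (10-0)×3.6/4.9
= 7.3469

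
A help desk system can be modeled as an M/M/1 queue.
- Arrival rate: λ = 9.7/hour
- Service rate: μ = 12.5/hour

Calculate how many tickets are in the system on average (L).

ρ = λ/μ = 9.7/12.5 = 0.7760
For M/M/1: L = λ/(μ-λ)
L = 9.7/(12.5-9.7) = 9.7/2.80
L = 3.4643 tickets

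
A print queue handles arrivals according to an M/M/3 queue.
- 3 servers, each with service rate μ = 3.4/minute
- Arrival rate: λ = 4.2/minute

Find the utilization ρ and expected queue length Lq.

Traffic intensity: ρ = λ/(cμ) = 4.2/(3×3.4) = 0.4118
Since ρ = 0.4118 < 1, system is stable.
Offered load a = λ/μ = cρ = 4.2/3.4 = 1.2353
P₀ = [ Σₙ₌₀^2 aⁿ/n! + a^3/(3!(1-ρ)) ]⁻¹
Σ = a^0/0! + a^1/1! + a^2/2! = 1.0000 + 1.2353 + 0.7630 = 2.9983
a^3/(3!(1-ρ)) = 1.8850/(6 × 0.5882) = 0.5341
P₀ = 1/(2.9983 + 0.5341) = 0.2831
Lq = P₀·a^3·ρ / (3!(1-ρ)²) = 0.28310 × 1.8850 × 0.41176 / (6 × 0.34602) = 0.1058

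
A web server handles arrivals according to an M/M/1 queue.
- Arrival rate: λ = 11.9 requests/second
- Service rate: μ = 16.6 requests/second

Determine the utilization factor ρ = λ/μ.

Server utilization: ρ = λ/μ
ρ = 11.9/16.6 = 0.7169
The server is busy 71.69% of the time.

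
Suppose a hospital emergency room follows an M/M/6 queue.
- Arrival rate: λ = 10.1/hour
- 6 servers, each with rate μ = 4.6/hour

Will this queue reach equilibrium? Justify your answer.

Stability requires ρ = λ/(cμ) < 1
ρ = 10.1/(6 × 4.6) = 10.1/27.60 = 0.3659
Since 0.3659 < 1, the system is STABLE.
The servers are busy 36.59% of the time.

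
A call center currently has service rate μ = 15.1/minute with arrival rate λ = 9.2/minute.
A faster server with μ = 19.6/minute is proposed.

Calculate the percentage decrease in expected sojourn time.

System 1: ρ₁ = 9.2/15.1 = 0.6093, W₁ = 1/(15.1-9.2) = 0.1695
System 2: ρ₂ = 9.2/19.6 = 0.4694, W₂ = 1/(19.6-9.2) = 0.09615
Improvement: (W₁-W₂)/W₁ = (0.1695-0.09615)/0.1695 = 43.27%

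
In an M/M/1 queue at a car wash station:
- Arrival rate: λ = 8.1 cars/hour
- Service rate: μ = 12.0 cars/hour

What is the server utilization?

Server utilization: ρ = λ/μ
ρ = 8.1/12.0 = 0.6750
The server is busy 67.50% of the time.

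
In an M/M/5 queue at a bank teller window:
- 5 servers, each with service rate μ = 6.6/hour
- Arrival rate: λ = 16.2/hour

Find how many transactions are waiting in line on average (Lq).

Traffic intensity: ρ = λ/(cμ) = 16.2/(5×6.6) = 0.4909
Since ρ = 0.4909 < 1, system is stable.
Offered load a = λ/μ = cρ = 16.2/6.6 = 2.4545
P₀ = [ Σₙ₌₀^4 aⁿ/n! + a^5/(5!(1-ρ)) ]⁻¹
Σ = a^0/0! + a^1/1! + a^2/2! + a^3/3! + a^4/4! = 1.00000 + 2.45455 + 3.01240 + 2.46469 + 1.51242 = 10.4441
a^5/(5!(1-ρ)) = 89.0954/(120 × 0.5091) = 1.4584
P₀ = 1/(10.4441 + 1.4584) = 0.08402
Lq = P₀·a^5·ρ / (5!(1-ρ)²) = 0.084016 × 89.0954 × 0.49091 / (120 × 0.25917) = 0.1182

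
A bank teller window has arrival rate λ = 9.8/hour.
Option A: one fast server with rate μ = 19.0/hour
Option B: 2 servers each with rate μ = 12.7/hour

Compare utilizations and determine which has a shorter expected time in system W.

Option A: single server μ = 19.0 (M/M/1)
  ρ_A = 9.8/19.0 = 0.5158
  W_A = 1/(μ-λ) = 1/(19.0-9.8) = 1/9.20 = 0.1087

Option B: 2 servers μ = 12.7 (M/M/2)
  ρ_B = λ/(cμ) = 9.8/(2×12.7) = 0.3858
  Offered load a = λ/μ = cρ = 9.8/12.7 = 0.7717
  P₀ = [ Σₙ₌₀^1 aⁿ/n! + a^2/(2!(1-ρ)) ]⁻¹
  Σ = a^0/0! + a^1/1! = 1.0000 + 0.7717 = 1.7717
  a^2/(2!(1-ρ)) = 0.59545/(2 × 0.61417) = 0.4848
  P₀ = 1/(1.7717 + 0.4848) = 0.4432
  Lq = P₀·a^2·ρ / (2!(1-ρ)²) = 0.44318 × 0.59545 × 0.38583 / (2 × 0.37721) = 0.1350
  Wq_B = Lq/λ = 0.13496/9.8 = 0.01377
  W_B = Wq_B + 1/μ = 0.01377 + 0.07874 = 0.09251

Since W_B = 0.09251 < W_A = 0.1087, Option B (multiple servers) has the shorter time in system.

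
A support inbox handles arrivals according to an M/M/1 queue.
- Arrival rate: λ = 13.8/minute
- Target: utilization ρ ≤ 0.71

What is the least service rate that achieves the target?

ρ = λ/μ, so μ = λ/ρ
μ ≥ 13.8/0.71 = 19.4366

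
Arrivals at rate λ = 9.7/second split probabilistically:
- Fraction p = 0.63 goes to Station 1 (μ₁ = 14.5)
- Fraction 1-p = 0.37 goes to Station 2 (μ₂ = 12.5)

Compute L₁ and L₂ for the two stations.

Effective rates: λ₁ = 9.7×0.63 = 6.111, λ₂ = 9.7×0.37 = 3.589
Station 1: ρ₁ = 6.111/14.5 = 0.42145, L₁ = ρ₁/(1-ρ₁) = 0.42145/(1-0.42145) = 0.7285
Station 2: ρ₂ = 3.589/12.5 = 0.28712, L₂ = ρ₂/(1-ρ₂) = 0.28712/(1-0.28712) = 0.4028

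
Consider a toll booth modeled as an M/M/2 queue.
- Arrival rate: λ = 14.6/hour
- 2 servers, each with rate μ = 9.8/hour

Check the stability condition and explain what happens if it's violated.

Stability requires ρ = λ/(cμ) < 1
ρ = 14.6/(2 × 9.8) = 14.6/19.60 = 0.7449
Since 0.7449 < 1, the system is STABLE.
The servers are busy 74.49% of the time.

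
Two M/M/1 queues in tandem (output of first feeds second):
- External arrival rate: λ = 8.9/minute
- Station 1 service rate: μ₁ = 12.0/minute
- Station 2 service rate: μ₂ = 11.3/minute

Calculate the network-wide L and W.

By Jackson's theorem, each station behaves as independent M/M/1.
Station 1: ρ₁ = 8.9/12.0 = 0.7417, L₁ = ρ₁/(1-ρ₁) = λ/(μ₁-λ) = 8.9/3.10 = 2.8710
Station 2: ρ₂ = 8.9/11.3 = 0.7876, L₂ = ρ₂/(1-ρ₂) = λ/(μ₂-λ) = 8.9/2.40 = 3.7083
Total: L = L₁ + L₂ = 2.8710 + 3.7083 = 6.5793
W = L/λ = 6.5793/8.9 = 0.7392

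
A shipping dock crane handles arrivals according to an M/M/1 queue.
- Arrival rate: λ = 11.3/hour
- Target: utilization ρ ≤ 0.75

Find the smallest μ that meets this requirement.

ρ = λ/μ, so μ = λ/ρ
μ ≥ 11.3/0.75 = 15.0667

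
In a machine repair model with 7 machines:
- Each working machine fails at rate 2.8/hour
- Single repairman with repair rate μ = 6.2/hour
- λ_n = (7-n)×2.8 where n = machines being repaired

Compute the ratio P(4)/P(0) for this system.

P(4)/P(0) = ∏_{i=0}^{4-1} λ_i/μ_{i+1}
= (7-0)×2.8/6.2 × (7-1)×2.8/6.2 × (7-2)×2.8/6.2 × (7-3)×2.8/6.2
= 34.9418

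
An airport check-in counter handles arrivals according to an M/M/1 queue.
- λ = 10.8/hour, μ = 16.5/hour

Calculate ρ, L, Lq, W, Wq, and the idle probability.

Step 1: ρ = λ/μ = 10.8/16.5 = 0.6545
Step 2: L = λ/(μ-λ) = 10.8/5.70 = 1.8947
Step 3: Lq = λ²/(μ(μ-λ)) = 116.64/(16.5×5.70) = 1.2402
Step 4: W = 1/(μ-λ) = 1/5.70 = 0.175439
Step 5: Wq = λ/(μ(μ-λ)) = 10.8/(16.5×5.70) = 0.1148
Step 6: P(0) = 1-ρ = 0.3455
Verify: L = λW = 10.8×0.175439 = 1.8947 ✔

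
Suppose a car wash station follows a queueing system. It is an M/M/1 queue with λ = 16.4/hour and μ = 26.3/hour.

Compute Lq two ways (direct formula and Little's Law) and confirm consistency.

Method 1 (direct): Lq = λ²/(μ(μ-λ)) = 268.96/(26.3 × 9.90) = 1.0330

Method 2 (Little's Law):
W = 1/(μ-λ) = 1/9.90 = 0.10101
Wq = W - 1/μ = 0.10101 - 0.038023 = 0.06299
Lq = λWq = 16.4 × 0.06299 = 1.0330 ✔ (matches Method 1)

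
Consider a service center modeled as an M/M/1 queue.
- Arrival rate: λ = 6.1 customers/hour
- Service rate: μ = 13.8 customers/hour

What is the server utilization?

Server utilization: ρ = λ/μ
ρ = 6.1/13.8 = 0.4420
The server is busy 44.20% of the time.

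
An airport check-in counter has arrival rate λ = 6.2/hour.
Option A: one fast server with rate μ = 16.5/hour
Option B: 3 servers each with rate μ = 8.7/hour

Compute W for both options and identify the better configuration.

Option A: single server μ = 16.5 (M/M/1)
  ρ_A = 6.2/16.5 = 0.3758
  W_A = 1/(μ-λ) = 1/(16.5-6.2) = 1/10.30 = 0.09709

Option B: 3 servers μ = 8.7 (M/M/3)
  ρ_B = λ/(cμ) = 6.2/(3×8.7) = 0.2375
  Offered load a = λ/μ = cρ = 6.2/8.7 = 0.7126
  P₀ = [ Σₙ₌₀^2 aⁿ/n! + a^3/(3!(1-ρ)) ]⁻¹
  Σ = a^0/0! + a^1/1! + a^2/2! = 1.0000 + 0.71264 + 0.25393 = 1.9666
  a^3/(3!(1-ρ)) = 0.36192/(6 × 0.76245) = 0.07911
  P₀ = 1/(1.9666 + 0.07911) = 0.4888
  Lq = P₀·a^3·ρ / (3!(1-ρ)²) = 0.4888 × 0.3619 × 0.2375 / (6 × 0.5813) = 0.01205
  Wq_B = Lq/λ = 0.012049/6.2 = 0.0019434
  W_B = Wq_B + 1/μ = 0.0019434 + 0.11494 = 0.1169

Since W_A = 0.09709 < W_B = 0.1169, Option A (single fast server) has the shorter time in system.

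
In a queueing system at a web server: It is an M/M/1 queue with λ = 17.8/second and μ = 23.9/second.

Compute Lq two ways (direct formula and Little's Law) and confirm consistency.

Method 1 (direct): Lq = λ²/(μ(μ-λ)) = 316.84/(23.9 × 6.10) = 2.1733

Method 2 (Little's Law):
W = 1/(μ-λ) = 1/6.10 = 0.163934
Wq = W - 1/μ = 0.163934 - 0.0418410 = 0.122093
Lq = λWq = 17.8 × 0.122093 = 2.1733 ✔ (matches Method 1)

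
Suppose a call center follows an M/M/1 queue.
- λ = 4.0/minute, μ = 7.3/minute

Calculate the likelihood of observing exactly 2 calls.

ρ = λ/μ = 4.0/7.3 = 0.5479
P(n) = (1-ρ)ρⁿ
P(2) = (1-0.5479) × 0.5479^2
P(2) = 0.4521 × 0.3002
P(2) = 0.1357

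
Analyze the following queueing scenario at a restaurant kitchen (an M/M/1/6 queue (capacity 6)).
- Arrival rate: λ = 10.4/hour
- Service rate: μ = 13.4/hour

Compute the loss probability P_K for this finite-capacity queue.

ρ = λ/μ = 10.4/13.4 = 0.77612
P₀ = (1-ρ)/(1-ρ^(K+1)) = (1-0.77612)/(1-0.77612^7) = 0.2239/0.8304 = 0.2696
P_K = P₀×ρ^K = 0.2696 × 0.77612^6 = 0.2696 × 0.2186 = 0.05893
Blocking probability = 5.89%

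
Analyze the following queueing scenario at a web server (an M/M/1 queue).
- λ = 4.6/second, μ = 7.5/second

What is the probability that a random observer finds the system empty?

ρ = λ/μ = 4.6/7.5 = 0.6133
P(0) = 1 - ρ = 1 - 0.6133 = 0.3867
The server is idle 38.67% of the time.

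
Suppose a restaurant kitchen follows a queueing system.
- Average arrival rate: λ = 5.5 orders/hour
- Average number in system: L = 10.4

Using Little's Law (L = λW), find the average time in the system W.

Little's Law: L = λW, so W = L/λ
W = 10.4/5.5 = 1.8909 hours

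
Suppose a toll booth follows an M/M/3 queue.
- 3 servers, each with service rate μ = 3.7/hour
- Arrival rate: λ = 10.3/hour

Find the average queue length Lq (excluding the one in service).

Traffic intensity: ρ = λ/(cμ) = 10.3/(3×3.7) = 0.9279
Since ρ = 0.9279 < 1, system is stable.
Offered load a = λ/μ = cρ = 10.3/3.7 = 2.7838
P₀ = [ Σₙ₌₀^2 aⁿ/n! + a^3/(3!(1-ρ)) ]⁻¹
Σ = a^0/0! + a^1/1! + a^2/2! = 1.0000 + 2.7838 + 3.8747 = 7.6585
a^3/(3!(1-ρ)) = 21.5728/(6 × 0.072072) = 49.8871
P₀ = 1/(7.6585 + 49.8871) = 0.01738
Lq = P₀·a^3·ρ / (3!(1-ρ)²) = 0.0173775 × 21.5728 × 0.927928 / (6 × 0.00519438) = 11.1615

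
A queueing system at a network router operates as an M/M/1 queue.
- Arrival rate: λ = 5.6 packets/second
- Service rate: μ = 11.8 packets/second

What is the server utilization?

Server utilization: ρ = λ/μ
ρ = 5.6/11.8 = 0.4746
The server is busy 47.46% of the time.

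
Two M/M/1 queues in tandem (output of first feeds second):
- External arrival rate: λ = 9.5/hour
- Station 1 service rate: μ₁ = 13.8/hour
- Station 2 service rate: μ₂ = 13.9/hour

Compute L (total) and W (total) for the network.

By Jackson's theorem, each station behaves as independent M/M/1.
Station 1: ρ₁ = 9.5/13.8 = 0.6884, L₁ = ρ₁/(1-ρ₁) = λ/(μ₁-λ) = 9.5/4.30 = 2.2093
Station 2: ρ₂ = 9.5/13.9 = 0.6835, L₂ = ρ₂/(1-ρ₂) = λ/(μ₂-λ) = 9.5/4.40 = 2.1591
Total: L = L₁ + L₂ = 2.2093 + 2.1591 = 4.3684
W = L/λ = 4.3684/9.5 = 0.4598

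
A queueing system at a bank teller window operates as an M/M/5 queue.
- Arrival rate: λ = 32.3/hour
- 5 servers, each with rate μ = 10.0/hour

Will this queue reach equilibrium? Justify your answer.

Stability requires ρ = λ/(cμ) < 1
ρ = 32.3/(5 × 10.0) = 32.3/50.00 = 0.6460
Since 0.6460 < 1, the system is STABLE.
The servers are busy 64.60% of the time.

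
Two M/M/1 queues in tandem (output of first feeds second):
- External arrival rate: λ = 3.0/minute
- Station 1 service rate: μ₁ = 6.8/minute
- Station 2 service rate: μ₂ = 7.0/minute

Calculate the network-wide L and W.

By Jackson's theorem, each station behaves as independent M/M/1.
Station 1: ρ₁ = 3.0/6.8 = 0.4412, L₁ = ρ₁/(1-ρ₁) = λ/(μ₁-λ) = 3.0/3.80 = 0.7895
Station 2: ρ₂ = 3.0/7.0 = 0.4286, L₂ = ρ₂/(1-ρ₂) = λ/(μ₂-λ) = 3.0/4.00 = 0.7500
Total: L = L₁ + L₂ = 0.7895 + 0.7500 = 1.5395
W = L/λ = 1.5395/3.0 = 0.5132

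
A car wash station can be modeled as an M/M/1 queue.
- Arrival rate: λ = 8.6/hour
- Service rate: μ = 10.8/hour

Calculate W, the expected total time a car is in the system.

First, compute utilization: ρ = λ/μ = 8.6/10.8 = 0.7963
For M/M/1: W = 1/(μ-λ)
W = 1/(10.8-8.6) = 1/2.20
W = 0.4545 hours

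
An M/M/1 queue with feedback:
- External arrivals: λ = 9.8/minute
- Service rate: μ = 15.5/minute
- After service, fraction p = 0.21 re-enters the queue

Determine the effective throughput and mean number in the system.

Effective arrival rate: λ_eff = λ/(1-p) = 9.8/(1-0.21) = 9.8/0.79 = 12.405063
ρ = λ_eff/μ = 12.405063/15.5 = 0.800327
L = ρ/(1-ρ) = 0.800327/(1-0.800327) = 4.0082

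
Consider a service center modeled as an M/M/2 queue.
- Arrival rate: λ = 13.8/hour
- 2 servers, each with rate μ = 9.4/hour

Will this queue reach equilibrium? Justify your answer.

Stability requires ρ = λ/(cμ) < 1
ρ = 13.8/(2 × 9.4) = 13.8/18.80 = 0.7340
Since 0.7340 < 1, the system is STABLE.
The servers are busy 73.40% of the time.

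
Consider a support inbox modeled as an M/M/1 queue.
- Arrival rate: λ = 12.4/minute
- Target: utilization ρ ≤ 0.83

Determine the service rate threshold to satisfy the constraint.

ρ = λ/μ, so μ = λ/ρ
μ ≥ 12.4/0.83 = 14.9398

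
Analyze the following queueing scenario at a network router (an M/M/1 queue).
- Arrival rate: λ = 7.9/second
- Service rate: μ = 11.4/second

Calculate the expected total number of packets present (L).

ρ = λ/μ = 7.9/11.4 = 0.6930
For M/M/1: L = λ/(μ-λ)
L = 7.9/(11.4-7.9) = 7.9/3.50
L = 2.2571 packets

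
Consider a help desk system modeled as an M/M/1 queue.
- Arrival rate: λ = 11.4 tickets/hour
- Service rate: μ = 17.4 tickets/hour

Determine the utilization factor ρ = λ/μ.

Server utilization: ρ = λ/μ
ρ = 11.4/17.4 = 0.6552
The server is busy 65.52% of the time.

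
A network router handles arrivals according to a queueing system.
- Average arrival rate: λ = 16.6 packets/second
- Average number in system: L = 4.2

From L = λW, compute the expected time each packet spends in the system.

Little's Law: L = λW, so W = L/λ
W = 4.2/16.6 = 0.2530 seconds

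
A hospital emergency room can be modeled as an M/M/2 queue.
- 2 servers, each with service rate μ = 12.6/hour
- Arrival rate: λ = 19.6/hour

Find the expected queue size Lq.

Traffic intensity: ρ = λ/(cμ) = 19.6/(2×12.6) = 0.7778
Since ρ = 0.7778 < 1, system is stable.
Offered load a = λ/μ = cρ = 19.6/12.6 = 1.5556
P₀ = [ Σₙ₌₀^1 aⁿ/n! + a^2/(2!(1-ρ)) ]⁻¹
Σ = a^0/0! + a^1/1! = 1.0000 + 1.5556 = 2.5556
a^2/(2!(1-ρ)) = 2.41975/(2 × 0.222222) = 5.4444
P₀ = 1/(2.5556 + 5.4444) = 0.1250
Lq = P₀·a^2·ρ / (2!(1-ρ)²) = 0.125000 × 2.41975 × 0.777778 / (2 × 0.0493827) = 2.3819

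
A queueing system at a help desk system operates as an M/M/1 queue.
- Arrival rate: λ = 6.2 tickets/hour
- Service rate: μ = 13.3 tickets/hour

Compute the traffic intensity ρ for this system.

Server utilization: ρ = λ/μ
ρ = 6.2/13.3 = 0.4662
The server is busy 46.62% of the time.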